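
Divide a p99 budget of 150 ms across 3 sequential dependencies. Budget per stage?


Formula: per_stage = total_budget / stages
per_stage = 150 / 3
per_stage = 50.0 ms

50.0 ms


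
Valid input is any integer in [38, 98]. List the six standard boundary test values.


Range: [38, 98]
Boundaries: just below min, min, min+1, max-1, max, just above max
Values: [37, 38, 39, 97, 98, 99]

[37, 38, 39, 97, 98, 99]


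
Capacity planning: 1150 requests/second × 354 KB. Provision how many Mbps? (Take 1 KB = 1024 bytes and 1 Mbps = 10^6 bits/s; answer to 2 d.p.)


Formula: Mbps = payload_bytes * RPS * 8 / 1e6
Payload per request = 354 KB = 354 * 1024 = 362496 bytes
Total bytes/sec = 362496 * 1150 = 416870400
Total bits/sec = 416870400 * 8 = 3334963200
Mbps = 3334963200 / 1e6 = 3334.96

3334.96 Mbps


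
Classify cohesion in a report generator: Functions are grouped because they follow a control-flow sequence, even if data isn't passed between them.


Reasoning: Grouped by order of execution within a routine, not by data flow
Type: Procedural cohesion

Procedural cohesion


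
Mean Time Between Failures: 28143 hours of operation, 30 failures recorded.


Formula: MTBF = Total operating time / Number of failures
MTBF = 28143 / 30
MTBF = 938.1 hours

938.1 hours


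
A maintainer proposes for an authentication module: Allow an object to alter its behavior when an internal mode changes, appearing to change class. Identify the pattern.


This matches the State pattern

State


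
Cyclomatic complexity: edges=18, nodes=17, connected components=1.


Formula: V(G) = E - N + 2P
V(G) = 18 - 17 + 2*1
V(G) = 1 + 2
V(G) = 3

3


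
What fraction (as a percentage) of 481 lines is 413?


Coverage = covered / total * 100
Coverage = 413 / 481 * 100
Coverage = 85.86%

85.86%


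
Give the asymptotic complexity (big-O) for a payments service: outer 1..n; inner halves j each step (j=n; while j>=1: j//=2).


Reasoning: n times log n
Complexity: O(n log n)

O(n log n)


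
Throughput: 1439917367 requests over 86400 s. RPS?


Formula: throughput = requests / seconds
throughput = 1439917367 / 86400
throughput = 16665.71 requests/second

16665.71 requests/second


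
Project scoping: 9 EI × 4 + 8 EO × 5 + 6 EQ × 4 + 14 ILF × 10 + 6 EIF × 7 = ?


UFP = EI*4 + EO*5 + EQ*4 + ILF*10 + EIF*7
UFP = 9*4 + 8*5 + 6*4 + 14*10 + 6*7
UFP = 36 + 40 + 24 + 140 + 42
UFP = 282

282


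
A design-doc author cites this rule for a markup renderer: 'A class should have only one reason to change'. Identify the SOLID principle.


This describes the Single Responsibility Principle (SRP)

Single Responsibility Principle (SRP)


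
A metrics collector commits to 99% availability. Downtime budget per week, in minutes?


Formula: allowed downtime = period * (100 - SLA) / 100
Period (week) = 10080 minutes
Unavailability fraction = (100 - 99.0) / 100
Allowed downtime = 10080 * (100 - 99.0) / 100
Allowed downtime = 100.8 minutes

100.8 minutes


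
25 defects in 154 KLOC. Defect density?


Defect density = defects / KLOC
Defect density = 25 / 154
Defect density = 0.162 defects/KLOC

0.162 defects/KLOC


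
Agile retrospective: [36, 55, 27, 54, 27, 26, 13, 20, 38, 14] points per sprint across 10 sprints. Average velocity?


Formula: Avg velocity = Total points / Number of sprints
Points: [36, 55, 27, 54, 27, 26, 13, 20, 38, 14]
Sum = 36 + 55 + 27 + 54 + 27 + 26 + 13 + 20 + 38 + 14 = 310
Avg velocity = 310 / 10 = 31.0 points/sprint

31.0 points/sprint


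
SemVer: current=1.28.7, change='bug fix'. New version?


Current: 1.28.7
Change category: 'bug fix' → patch bump
SemVer rule: patch bump → increment PATCH (MAJOR and MINOR unchanged)
New: 1.28.8

1.28.8


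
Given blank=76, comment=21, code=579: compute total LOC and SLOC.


Total LOC = blank + comment + code
Total LOC = 76 + 21 + 579 = 676
SLOC (source only) = code = 579

Total LOC: 676, SLOC: 579


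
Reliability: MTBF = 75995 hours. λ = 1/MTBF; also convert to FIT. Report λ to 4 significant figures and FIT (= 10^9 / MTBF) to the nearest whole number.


Formula: λ = 1 / MTBF; FIT = λ × 1e9 = 1e9 / MTBF
λ = 1 / 75995 ≈ 1.316e-05 failures/hour
FIT = 1e9 / 75995 ≈ 13159 failures per 1e9 hours (nearest whole number)

λ = 1.316e-05 /h, FIT = 13159


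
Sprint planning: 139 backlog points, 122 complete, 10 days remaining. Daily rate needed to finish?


Formula: Required rate = Remaining points / Days left
Remaining = 139 - 122 = 17 points
Required rate = 17 / 10 = 1.7 points/day

1.7 points/day


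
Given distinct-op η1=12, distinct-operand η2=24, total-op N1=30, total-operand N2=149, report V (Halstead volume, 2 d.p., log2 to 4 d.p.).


Formula: V = N * log2(η), where N = N1 + N2 and η = η1 + η2
η = 12 + 24 = 36
N = 30 + 149 = 179
log2(36) ≈ 5.1699
V = 179 * 5.1699 = 925.41

925.41


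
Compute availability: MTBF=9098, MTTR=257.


Availability = MTBF / (MTBF + MTTR)
Availability = 9098 / (9098 + 257)
Availability = 9098 / 9355
Availability = 97.2528%

97.2528%


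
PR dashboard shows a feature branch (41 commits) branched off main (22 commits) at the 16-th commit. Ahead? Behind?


Common ancestor: commit #16
feature commits after divergence: 41 - 16 = 25
main commits after divergence: 22 - 16 = 6
feature is 25 commits ahead of main
main is 6 commits ahead of feature

feature ahead: 25, main ahead: 6


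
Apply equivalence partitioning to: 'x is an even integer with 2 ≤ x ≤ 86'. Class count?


Constraint: even integers in [2, 86]
Class 1: x < 2 — out-of-range invalid
Class 2: x in [2,86] but odd — wrong type invalid
Class 3: x in [2,86] and even — valid
Class 4: x > 86 — out-of-range invalid
Total equivalence classes: 4

4 equivalence classes


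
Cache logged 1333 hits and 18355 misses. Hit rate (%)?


Formula: hit rate = hits / (hits + misses) * 100
hit rate = 1333 / (1333 + 18355) * 100
hit rate = 1333 / 19688 * 100
hit rate = 6.77%

6.77%


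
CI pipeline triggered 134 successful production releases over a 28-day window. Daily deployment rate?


Formula: deployments per day = releases / days
= 134 / 28
= 4.786 deploys/day
(equivalently, 33.5 deploys/week)

4.786 deploys/day


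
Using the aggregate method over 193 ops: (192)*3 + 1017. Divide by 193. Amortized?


Formula: Amortized cost = Total cost / Operations
Total cost = (192 * 3) + (1 * 1017)
Total cost = 576 + 1017 = 1593
Amortized = 1593 / 193 = 8.2539

8.2539


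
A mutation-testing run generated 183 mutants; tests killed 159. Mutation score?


Mutation score = killed / total * 100
Mutation score = 159 / 183 * 100
Mutation score = 86.89%

86.89%


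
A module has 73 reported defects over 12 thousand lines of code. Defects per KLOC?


Defect density = defects / KLOC
Defect density = 73 / 12
Defect density = 6.083 defects/KLOC

6.083 defects/KLOC


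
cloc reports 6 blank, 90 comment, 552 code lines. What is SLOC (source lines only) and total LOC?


Total LOC = blank + comment + code
Total LOC = 6 + 90 + 552 = 648
SLOC (source only) = code = 552

Total LOC: 648, SLOC: 552


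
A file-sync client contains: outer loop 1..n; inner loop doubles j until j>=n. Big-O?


Reasoning: linear outer times logarithmic inner
Complexity: O(n log n)

O(n log n)


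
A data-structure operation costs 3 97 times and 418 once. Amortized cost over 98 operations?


Formula: Amortized cost = Total cost / Operations
Total cost = (97 * 3) + (1 * 418)
Total cost = 291 + 418 = 709
Amortized = 709 / 98 = 7.2347

7.2347


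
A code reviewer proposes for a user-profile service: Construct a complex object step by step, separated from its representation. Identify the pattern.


This matches the Builder pattern

Builder


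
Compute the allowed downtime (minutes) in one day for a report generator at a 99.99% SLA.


Formula: allowed downtime = period * (100 - SLA) / 100
Period (day) = 1440 minutes
Unavailability fraction = (100 - 99.99) / 100
Allowed downtime = 1440 * (100 - 99.99) / 100
Allowed downtime = 0.144 minutes

0.144 minutes


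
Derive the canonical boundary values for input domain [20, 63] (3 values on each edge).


Range: [20, 63]
Boundaries: just below min, min, min+1, max-1, max, just above max
Values: [19, 20, 21, 62, 63, 64]

[19, 20, 21, 62, 63, 64]


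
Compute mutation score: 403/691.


Mutation score = killed / total * 100
Mutation score = 403 / 691 * 100
Mutation score = 58.32%

58.32%


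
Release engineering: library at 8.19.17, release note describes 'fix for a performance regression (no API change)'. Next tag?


Current: 8.19.17
Change category: 'fix for a performance regression (no API change)' → patch bump
SemVer rule: patch bump → increment PATCH (MAJOR and MINOR unchanged)
New: 8.19.18

8.19.18


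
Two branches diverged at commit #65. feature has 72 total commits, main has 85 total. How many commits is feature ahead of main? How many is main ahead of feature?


Common ancestor: commit #65
feature commits after divergence: 72 - 65 = 7
main commits after divergence: 85 - 65 = 20
feature is 7 commits ahead of main
main is 20 commits ahead of feature

feature ahead: 7, main ahead: 20


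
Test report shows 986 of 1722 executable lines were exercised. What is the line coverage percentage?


Coverage = covered / total * 100
Coverage = 986 / 1722 * 100
Coverage = 57.26%

57.26%


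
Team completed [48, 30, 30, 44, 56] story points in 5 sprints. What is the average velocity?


Formula: Avg velocity = Total points / Number of sprints
Points: [48, 30, 30, 44, 56]
Sum = 48 + 30 + 30 + 44 + 56 = 208
Avg velocity = 208 / 5 = 41.6 points/sprint

41.6 points/sprint


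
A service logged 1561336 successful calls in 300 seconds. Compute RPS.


Formula: throughput = requests / seconds
throughput = 1561336 / 300
throughput = 5204.45 requests/second

5204.45 requests/second


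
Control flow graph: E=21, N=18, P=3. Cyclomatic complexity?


Formula: V(G) = E - N + 2P
V(G) = 21 - 18 + 2*3
V(G) = 3 + 6
V(G) = 9

9


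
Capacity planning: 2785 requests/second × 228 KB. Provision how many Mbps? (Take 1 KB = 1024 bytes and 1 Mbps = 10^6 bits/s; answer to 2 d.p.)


Formula: Mbps = payload_bytes * RPS * 8 / 1e6
Payload per request = 228 KB = 228 * 1024 = 233472 bytes
Total bytes/sec = 233472 * 2785 = 650219520
Total bits/sec = 650219520 * 8 = 5201756160
Mbps = 5201756160 / 1e6 = 5201.76

5201.76 Mbps


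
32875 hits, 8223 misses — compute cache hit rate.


Formula: hit rate = hits / (hits + misses) * 100
hit rate = 32875 / (32875 + 8223) * 100
hit rate = 32875 / 41098 * 100
hit rate = 79.99%

79.99%


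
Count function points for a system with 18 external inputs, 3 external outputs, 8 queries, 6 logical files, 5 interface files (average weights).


UFP = EI*4 + EO*5 + EQ*4 + ILF*10 + EIF*7
UFP = 18*4 + 3*5 + 8*4 + 6*10 + 5*7
UFP = 72 + 15 + 32 + 60 + 35
UFP = 214

214


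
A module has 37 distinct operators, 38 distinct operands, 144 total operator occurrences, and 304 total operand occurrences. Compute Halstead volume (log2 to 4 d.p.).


Formula: V = N * log2(η), where N = N1 + N2 and η = η1 + η2
η = 37 + 38 = 75
N = 144 + 304 = 448
log2(75) ≈ 6.2288
V = 448 * 6.2288 = 2790.50

2790.50


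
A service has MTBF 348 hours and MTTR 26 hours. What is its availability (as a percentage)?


Availability = MTBF / (MTBF + MTTR)
Availability = 348 / (348 + 26)
Availability = 348 / 374
Availability = 93.0481%

93.0481%


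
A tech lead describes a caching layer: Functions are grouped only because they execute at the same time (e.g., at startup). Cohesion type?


Reasoning: Related by timing only
Type: Temporal cohesion

Temporal cohesion


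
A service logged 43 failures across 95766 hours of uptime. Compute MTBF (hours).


Formula: MTBF = Total operating time / Number of failures
MTBF = 95766 / 43
MTBF = 2227.12 hours

2227.12 hours


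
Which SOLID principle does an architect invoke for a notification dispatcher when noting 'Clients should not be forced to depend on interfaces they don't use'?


This describes the Interface Segregation Principle (ISP)

Interface Segregation Principle (ISP)


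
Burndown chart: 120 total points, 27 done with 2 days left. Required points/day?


Formula: Required rate = Remaining points / Days left
Remaining = 120 - 27 = 93 points
Required rate = 93 / 2 = 46.5 points/day

46.5 points/day


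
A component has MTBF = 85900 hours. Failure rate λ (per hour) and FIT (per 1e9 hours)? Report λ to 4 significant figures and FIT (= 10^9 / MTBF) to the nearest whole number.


Formula: λ = 1 / MTBF; FIT = λ × 1e9 = 1e9 / MTBF
λ = 1 / 85900 ≈ 1.164e-05 failures/hour
FIT = 1e9 / 85900 ≈ 11641 failures per 1e9 hours (nearest whole number)

λ = 1.164e-05 /h, FIT = 11641


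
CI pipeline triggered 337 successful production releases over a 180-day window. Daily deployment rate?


Formula: deployments per day = releases / days
= 337 / 180
= 1.872 deploys/day
(equivalently, 13.11 deploys/week)

1.872 deploys/day


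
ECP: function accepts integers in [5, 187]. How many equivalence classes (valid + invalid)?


Valid range: [5, 187]
Class 1: x < 5 — invalid
Class 2: 5 ≤ x ≤ 187 — valid
Class 3: x > 187 — invalid
Total equivalence classes: 3

3 equivalence classes


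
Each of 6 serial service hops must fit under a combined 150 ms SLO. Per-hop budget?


Formula: per_stage = total_budget / stages
per_stage = 150 / 6
per_stage = 25.0 ms

25.0 ms


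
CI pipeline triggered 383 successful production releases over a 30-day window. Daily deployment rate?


Formula: deployments per day = releases / days
= 383 / 30
= 12.767 deploys/day
(equivalently, 89.37 deploys/week)

12.767 deploys/day


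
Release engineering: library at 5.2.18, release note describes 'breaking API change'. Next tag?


Current: 5.2.18
Change category: 'breaking API change' → major bump
SemVer rule: major bump → increment MAJOR, reset MINOR and PATCH to 0
New: 6.0.0

6.0.0


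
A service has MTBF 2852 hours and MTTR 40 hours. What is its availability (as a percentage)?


Availability = MTBF / (MTBF + MTTR)
Availability = 2852 / (2852 + 40)
Availability = 2852 / 2892
Availability = 98.6169%

98.6169%


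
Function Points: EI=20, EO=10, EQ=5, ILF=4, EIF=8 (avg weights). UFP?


UFP = EI*4 + EO*5 + EQ*4 + ILF*10 + EIF*7
UFP = 20*4 + 10*5 + 5*4 + 4*10 + 8*7
UFP = 80 + 50 + 20 + 40 + 56
UFP = 246

246


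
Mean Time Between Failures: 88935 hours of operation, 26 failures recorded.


Formula: MTBF = Total operating time / Number of failures
MTBF = 88935 / 26
MTBF = 3420.58 hours

3420.58 hours


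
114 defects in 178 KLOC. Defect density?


Defect density = defects / KLOC
Defect density = 114 / 178
Defect density = 0.64 defects/KLOC

0.64 defects/KLOC


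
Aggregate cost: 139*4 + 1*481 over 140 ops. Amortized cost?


Formula: Amortized cost = Total cost / Operations
Total cost = (139 * 4) + (1 * 481)
Total cost = 556 + 481 = 1037
Amortized = 1037 / 140 = 7.4071

7.4071


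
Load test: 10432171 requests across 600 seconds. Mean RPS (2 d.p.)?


Formula: throughput = requests / seconds
throughput = 10432171 / 600
throughput = 17386.95 requests/second

17386.95 requests/second


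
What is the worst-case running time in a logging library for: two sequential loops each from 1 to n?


Reasoning: sequential dominates: O(n) + O(n) = O(n)
Complexity: O(n)

O(n)


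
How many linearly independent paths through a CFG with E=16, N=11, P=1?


Formula: V(G) = E - N + 2P
V(G) = 16 - 11 + 2*1
V(G) = 5 + 2
V(G) = 7

7


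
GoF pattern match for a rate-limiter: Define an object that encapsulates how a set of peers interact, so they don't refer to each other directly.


This matches the Mediator pattern

Mediator


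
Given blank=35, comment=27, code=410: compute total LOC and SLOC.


Total LOC = blank + comment + code
Total LOC = 35 + 27 + 410 = 472
SLOC (source only) = code = 410

Total LOC: 472, SLOC: 410


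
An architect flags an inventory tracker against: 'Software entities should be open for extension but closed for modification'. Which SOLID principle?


This describes the Open/Closed Principle (OCP)

Open/Closed Principle (OCP)


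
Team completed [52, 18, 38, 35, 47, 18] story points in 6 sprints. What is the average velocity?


Formula: Avg velocity = Total points / Number of sprints
Points: [52, 18, 38, 35, 47, 18]
Sum = 52 + 18 + 38 + 35 + 47 + 18 = 208
Avg velocity = 208 / 6 = 34.67 points/sprint

34.67 points/sprint


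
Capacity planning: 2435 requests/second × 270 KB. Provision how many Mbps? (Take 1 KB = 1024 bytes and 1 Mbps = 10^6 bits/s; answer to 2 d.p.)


Formula: Mbps = payload_bytes * RPS * 8 / 1e6
Payload per request = 270 KB = 270 * 1024 = 276480 bytes
Total bytes/sec = 276480 * 2435 = 673228800
Total bits/sec = 673228800 * 8 = 5385830400
Mbps = 5385830400 / 1e6 = 5385.83

5385.83 Mbps


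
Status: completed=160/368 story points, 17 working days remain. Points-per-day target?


Formula: Required rate = Remaining points / Days left
Remaining = 368 - 160 = 208 points
Required rate = 208 / 17 = 12.24 points/day

12.24 points/day


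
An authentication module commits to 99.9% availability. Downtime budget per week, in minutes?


Formula: allowed downtime = period * (100 - SLA) / 100
Period (week) = 10080 minutes
Unavailability fraction = (100 - 99.9) / 100
Allowed downtime = 10080 * (100 - 99.9) / 100
Allowed downtime = 10.08 minutes

10.08 minutes


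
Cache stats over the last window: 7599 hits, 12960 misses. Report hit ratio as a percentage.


Formula: hit rate = hits / (hits + misses) * 100
hit rate = 7599 / (7599 + 12960) * 100
hit rate = 7599 / 20559 * 100
hit rate = 36.96%

36.96%


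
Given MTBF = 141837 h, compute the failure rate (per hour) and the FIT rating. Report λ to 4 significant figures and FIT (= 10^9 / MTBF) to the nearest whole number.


Formula: λ = 1 / MTBF; FIT = λ × 1e9 = 1e9 / MTBF
λ = 1 / 141837 ≈ 7.050e-06 failures/hour
FIT = 1e9 / 141837 ≈ 7050 failures per 1e9 hours (nearest whole number)

λ = 7.050e-06 /h, FIT = 7050


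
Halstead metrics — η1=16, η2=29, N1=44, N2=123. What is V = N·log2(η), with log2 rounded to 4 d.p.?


Formula: V = N * log2(η), where N = N1 + N2 and η = η1 + η2
η = 16 + 29 = 45
N = 44 + 123 = 167
log2(45) ≈ 5.4919
V = 167 * 5.4919 = 917.15

917.15


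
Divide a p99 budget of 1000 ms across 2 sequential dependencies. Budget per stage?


Formula: per_stage = total_budget / stages
per_stage = 1000 / 2
per_stage = 500.0 ms

500.0 ms


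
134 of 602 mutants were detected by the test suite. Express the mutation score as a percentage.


Mutation score = killed / total * 100
Mutation score = 134 / 602 * 100
Mutation score = 22.26%

22.26%


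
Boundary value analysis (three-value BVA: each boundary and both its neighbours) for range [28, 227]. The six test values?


Range: [28, 227]
Boundaries: just below min, min, min+1, max-1, max, just above max
Values: [27, 28, 29, 226, 227, 228]

[27, 28, 29, 226, 227, 228]


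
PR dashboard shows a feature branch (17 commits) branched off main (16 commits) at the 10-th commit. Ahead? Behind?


Common ancestor: commit #10
feature commits after divergence: 17 - 10 = 7
main commits after divergence: 16 - 10 = 6
feature is 7 commits ahead of main
main is 6 commits ahead of feature

feature ahead: 7, main ahead: 6


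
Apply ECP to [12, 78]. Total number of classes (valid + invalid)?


Valid range: [12, 78]
Class 1: x < 12 — invalid
Class 2: 12 ≤ x ≤ 78 — valid
Class 3: x > 78 — invalid
Total equivalence classes: 3

3 equivalence classes


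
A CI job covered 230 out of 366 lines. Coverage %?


Coverage = covered / total * 100
Coverage = 230 / 366 * 100
Coverage = 62.84%

62.84%


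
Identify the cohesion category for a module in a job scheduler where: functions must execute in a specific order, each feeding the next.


Reasoning: Output of one is input to next
Type: Sequential cohesion

Sequential cohesion


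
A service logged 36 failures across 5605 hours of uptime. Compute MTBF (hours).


Formula: MTBF = Total operating time / Number of failures
MTBF = 5605 / 36
MTBF = 155.69 hours

155.69 hours


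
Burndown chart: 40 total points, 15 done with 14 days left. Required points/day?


Formula: Required rate = Remaining points / Days left
Remaining = 40 - 15 = 25 points
Required rate = 25 / 14 = 1.79 points/day

1.79 points/day


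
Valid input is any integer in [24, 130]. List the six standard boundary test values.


Range: [24, 130]
Boundaries: just below min, min, min+1, max-1, max, just above max
Values: [23, 24, 25, 129, 130, 131]

[23, 24, 25, 129, 130, 131]


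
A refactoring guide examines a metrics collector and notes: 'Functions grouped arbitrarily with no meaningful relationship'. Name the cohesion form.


Reasoning: Worst: random grouping
Type: Coincidental cohesion

Coincidental cohesion


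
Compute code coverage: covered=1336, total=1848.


Coverage = covered / total * 100
Coverage = 1336 / 1848 * 100
Coverage = 72.29%

72.29%


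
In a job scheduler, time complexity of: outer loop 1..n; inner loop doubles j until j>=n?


Reasoning: linear outer times logarithmic inner
Complexity: O(n log n)

O(n log n)


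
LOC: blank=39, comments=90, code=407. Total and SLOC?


Total LOC = blank + comment + code
Total LOC = 39 + 90 + 407 = 536
SLOC (source only) = code = 407

Total LOC: 536, SLOC: 407


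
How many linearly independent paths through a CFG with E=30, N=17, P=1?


Formula: V(G) = E - N + 2P
V(G) = 30 - 17 + 2*1
V(G) = 13 + 2
V(G) = 15

15


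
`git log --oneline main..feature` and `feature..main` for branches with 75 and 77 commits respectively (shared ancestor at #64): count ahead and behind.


Common ancestor: commit #64
feature commits after divergence: 75 - 64 = 11
main commits after divergence: 77 - 64 = 13
feature is 11 commits ahead of main
main is 13 commits ahead of feature

feature ahead: 11, main ahead: 13


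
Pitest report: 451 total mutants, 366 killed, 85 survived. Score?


Mutation score = killed / total * 100
Mutation score = 366 / 451 * 100
Mutation score = 81.15%

81.15%


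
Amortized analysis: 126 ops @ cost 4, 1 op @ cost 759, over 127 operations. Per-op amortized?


Formula: Amortized cost = Total cost / Operations
Total cost = (126 * 4) + (1 * 759)
Total cost = 504 + 759 = 1263
Amortized = 1263 / 127 = 9.9449

9.9449


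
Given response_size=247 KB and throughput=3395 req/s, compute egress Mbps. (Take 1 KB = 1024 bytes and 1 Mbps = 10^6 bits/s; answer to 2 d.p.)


Formula: Mbps = payload_bytes * RPS * 8 / 1e6
Payload per request = 247 KB = 247 * 1024 = 252928 bytes
Total bytes/sec = 252928 * 3395 = 858690560
Total bits/sec = 858690560 * 8 = 6869524480
Mbps = 6869524480 / 1e6 = 6869.52

6869.52 Mbps


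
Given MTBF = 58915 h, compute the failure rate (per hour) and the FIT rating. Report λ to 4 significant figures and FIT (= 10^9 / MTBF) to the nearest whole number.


Formula: λ = 1 / MTBF; FIT = λ × 1e9 = 1e9 / MTBF
λ = 1 / 58915 ≈ 1.697e-05 failures/hour
FIT = 1e9 / 58915 ≈ 16974 failures per 1e9 hours (nearest whole number)

λ = 1.697e-05 /h, FIT = 16974


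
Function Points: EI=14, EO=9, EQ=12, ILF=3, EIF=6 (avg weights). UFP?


UFP = EI*4 + EO*5 + EQ*4 + ILF*10 + EIF*7
UFP = 14*4 + 9*5 + 12*4 + 3*10 + 6*7
UFP = 56 + 45 + 48 + 30 + 42
UFP = 221

221


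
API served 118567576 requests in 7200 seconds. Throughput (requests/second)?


Formula: throughput = requests / seconds
throughput = 118567576 / 7200
throughput = 16467.72 requests/second

16467.72 requests/second


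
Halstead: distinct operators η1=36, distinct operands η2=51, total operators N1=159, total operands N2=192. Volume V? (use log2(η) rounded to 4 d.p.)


Formula: V = N * log2(η), where N = N1 + N2 and η = η1 + η2
η = 36 + 51 = 87
N = 159 + 192 = 351
log2(87) ≈ 6.4429
V = 351 * 6.4429 = 2261.46

2261.46


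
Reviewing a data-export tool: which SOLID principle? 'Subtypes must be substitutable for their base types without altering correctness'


This describes the Liskov Substitution Principle (LSP)

Liskov Substitution Principle (LSP)


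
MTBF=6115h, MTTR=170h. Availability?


Availability = MTBF / (MTBF + MTTR)
Availability = 6115 / (6115 + 170)
Availability = 6115 / 6285
Availability = 97.2951%

97.2951%


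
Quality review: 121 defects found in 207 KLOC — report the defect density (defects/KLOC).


Defect density = defects / KLOC
Defect density = 121 / 207
Defect density = 0.585 defects/KLOC

0.585 defects/KLOC


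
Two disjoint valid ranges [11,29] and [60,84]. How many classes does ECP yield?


Valid ranges: [11,29] and [60,84]
Class 1: x < 11 — invalid
Class 2: 11 ≤ x ≤ 29 — valid
Class 3: 29 < x < 60 — invalid (gap between ranges)
Class 4: 60 ≤ x ≤ 84 — valid
Class 5: x > 84 — invalid
Total equivalence classes: 5

5 equivalence classes


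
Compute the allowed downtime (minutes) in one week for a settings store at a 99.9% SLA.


Formula: allowed downtime = period * (100 - SLA) / 100
Period (week) = 10080 minutes
Unavailability fraction = (100 - 99.9) / 100
Allowed downtime = 10080 * (100 - 99.9) / 100
Allowed downtime = 10.08 minutes

10.08 minutes


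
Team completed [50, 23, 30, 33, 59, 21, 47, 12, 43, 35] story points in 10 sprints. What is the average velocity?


Formula: Avg velocity = Total points / Number of sprints
Points: [50, 23, 30, 33, 59, 21, 47, 12, 43, 35]
Sum = 50 + 23 + 30 + 33 + 59 + 21 + 47 + 12 + 43 + 35 = 353
Avg velocity = 353 / 10 = 35.3 points/sprint

35.3 points/sprint


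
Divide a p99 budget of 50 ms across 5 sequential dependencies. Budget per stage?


Formula: per_stage = total_budget / stages
per_stage = 50 / 5
per_stage = 10.0 ms

10.0 ms


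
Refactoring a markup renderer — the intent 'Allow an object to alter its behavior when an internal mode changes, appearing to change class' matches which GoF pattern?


This matches the State pattern

State


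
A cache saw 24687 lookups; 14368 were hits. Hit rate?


Formula: hit rate = hits / (hits + misses) * 100
hit rate = 14368 / (14368 + 10319) * 100
hit rate = 14368 / 24687 * 100
hit rate = 58.2%

58.2%


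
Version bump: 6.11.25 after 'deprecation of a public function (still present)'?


Current: 6.11.25
Change category: 'deprecation of a public function (still present)' → minor bump
SemVer rule: minor bump → increment MINOR, reset PATCH to 0 (MAJOR unchanged)
New: 6.12.0

6.12.0


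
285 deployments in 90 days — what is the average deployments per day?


Formula: deployments per day = releases / days
= 285 / 90
= 3.167 deploys/day
(equivalently, 22.17 deploys/week)

3.167 deploys/day


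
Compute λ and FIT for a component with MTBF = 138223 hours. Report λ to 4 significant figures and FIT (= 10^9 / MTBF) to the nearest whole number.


Formula: λ = 1 / MTBF; FIT = λ × 1e9 = 1e9 / MTBF
λ = 1 / 138223 ≈ 7.235e-06 failures/hour
FIT = 1e9 / 138223 ≈ 7235 failures per 1e9 hours (nearest whole number)

λ = 7.235e-06 /h, FIT = 7235


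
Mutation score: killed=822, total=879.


Mutation score = killed / total * 100
Mutation score = 822 / 879 * 100
Mutation score = 93.52%

93.52%


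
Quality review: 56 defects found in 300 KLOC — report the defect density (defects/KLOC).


Defect density = defects / KLOC
Defect density = 56 / 300
Defect density = 0.187 defects/KLOC

0.187 defects/KLOC


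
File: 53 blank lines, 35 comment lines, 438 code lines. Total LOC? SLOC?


Total LOC = blank + comment + code
Total LOC = 53 + 35 + 438 = 526
SLOC (source only) = code = 438

Total LOC: 526, SLOC: 438


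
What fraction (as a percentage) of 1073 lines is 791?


Coverage = covered / total * 100
Coverage = 791 / 1073 * 100
Coverage = 73.72%

73.72%


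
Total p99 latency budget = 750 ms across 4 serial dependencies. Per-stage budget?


Formula: per_stage = total_budget / stages
per_stage = 750 / 4
per_stage = 187.5 ms

187.5 ms


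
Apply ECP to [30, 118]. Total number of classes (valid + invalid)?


Valid range: [30, 118]
Class 1: x < 30 — invalid
Class 2: 30 ≤ x ≤ 118 — valid
Class 3: x > 118 — invalid
Total equivalence classes: 3

3 equivalence classes


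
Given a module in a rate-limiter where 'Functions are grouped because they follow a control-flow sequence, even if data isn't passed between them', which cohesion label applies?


Reasoning: Grouped by order of execution within a routine, not by data flow
Type: Procedural cohesion

Procedural cohesion


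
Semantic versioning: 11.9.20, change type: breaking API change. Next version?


Current: 11.9.20
Change category: 'breaking API change' → major bump
SemVer rule: major bump → increment MAJOR, reset MINOR and PATCH to 0
New: 12.0.0

12.0.0


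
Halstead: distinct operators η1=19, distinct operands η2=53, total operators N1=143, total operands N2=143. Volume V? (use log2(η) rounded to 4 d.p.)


Formula: V = N * log2(η), where N = N1 + N2 and η = η1 + η2
η = 19 + 53 = 72
N = 143 + 143 = 286
log2(72) ≈ 6.1699
V = 286 * 6.1699 = 1764.59

1764.59


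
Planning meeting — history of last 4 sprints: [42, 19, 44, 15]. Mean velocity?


Formula: Avg velocity = Total points / Number of sprints
Points: [42, 19, 44, 15]
Sum = 42 + 19 + 44 + 15 = 120
Avg velocity = 120 / 4 = 30.0 points/sprint

30.0 points/sprint


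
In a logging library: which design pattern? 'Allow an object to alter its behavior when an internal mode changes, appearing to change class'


This matches the State pattern

State


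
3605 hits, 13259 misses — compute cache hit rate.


Formula: hit rate = hits / (hits + misses) * 100
hit rate = 3605 / (3605 + 13259) * 100
hit rate = 3605 / 16864 * 100
hit rate = 21.38%

21.38%


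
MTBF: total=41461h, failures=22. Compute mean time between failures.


Formula: MTBF = Total operating time / Number of failures
MTBF = 41461 / 22
MTBF = 1884.59 hours

1884.59 hours


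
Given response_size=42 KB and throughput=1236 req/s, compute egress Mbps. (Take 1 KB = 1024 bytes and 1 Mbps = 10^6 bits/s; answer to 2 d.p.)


Formula: Mbps = payload_bytes * RPS * 8 / 1e6
Payload per request = 42 KB = 42 * 1024 = 43008 bytes
Total bytes/sec = 43008 * 1236 = 53157888
Total bits/sec = 53157888 * 8 = 425263104
Mbps = 425263104 / 1e6 = 425.26

425.26 Mbps


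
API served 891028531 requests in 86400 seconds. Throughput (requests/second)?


Formula: throughput = requests / seconds
throughput = 891028531 / 86400
throughput = 10312.83 requests/second

10312.83 requests/second


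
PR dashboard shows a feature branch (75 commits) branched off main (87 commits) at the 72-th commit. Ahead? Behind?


Common ancestor: commit #72
feature commits after divergence: 75 - 72 = 3
main commits after divergence: 87 - 72 = 15
feature is 3 commits ahead of main
main is 15 commits ahead of feature

feature ahead: 3, main ahead: 15


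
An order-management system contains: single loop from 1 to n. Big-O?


Reasoning: one pass through n items
Complexity: O(n)

O(n)


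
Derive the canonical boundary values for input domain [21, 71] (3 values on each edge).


Range: [21, 71]
Boundaries: just below min, min, min+1, max-1, max, just above max
Values: [20, 21, 22, 70, 71, 72]

[20, 21, 22, 70, 71, 72]


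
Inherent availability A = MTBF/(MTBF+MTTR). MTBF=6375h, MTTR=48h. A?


Availability = MTBF / (MTBF + MTTR)
Availability = 6375 / (6375 + 48)
Availability = 6375 / 6423
Availability = 99.2527%

99.2527%


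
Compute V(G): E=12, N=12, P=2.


Formula: V(G) = E - N + 2P
V(G) = 12 - 12 + 2*2
V(G) = 0 + 4
V(G) = 4

4


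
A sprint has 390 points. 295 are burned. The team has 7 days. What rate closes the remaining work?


Formula: Required rate = Remaining points / Days left
Remaining = 390 - 295 = 95 points
Required rate = 95 / 7 = 13.57 points/day

13.57 points/day


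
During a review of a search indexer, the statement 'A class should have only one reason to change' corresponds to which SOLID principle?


This describes the Single Responsibility Principle (SRP)

Single Responsibility Principle (SRP)


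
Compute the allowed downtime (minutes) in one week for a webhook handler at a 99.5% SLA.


Formula: allowed downtime = period * (100 - SLA) / 100
Period (week) = 10080 minutes
Unavailability fraction = (100 - 99.5) / 100
Allowed downtime = 10080 * (100 - 99.5) / 100
Allowed downtime = 50.4 minutes

50.4 minutes


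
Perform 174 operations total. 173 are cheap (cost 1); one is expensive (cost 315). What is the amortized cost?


Formula: Amortized cost = Total cost / Operations
Total cost = (173 * 1) + (1 * 315)
Total cost = 173 + 315 = 488
Amortized = 488 / 174 = 2.8046

2.8046


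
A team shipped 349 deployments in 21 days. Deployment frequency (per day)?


Formula: deployments per day = releases / days
= 349 / 21
= 16.619 deploys/day
(equivalently, 116.33 deploys/week)

16.619 deploys/day


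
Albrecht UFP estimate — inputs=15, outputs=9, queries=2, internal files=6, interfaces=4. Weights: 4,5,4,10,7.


UFP = EI*4 + EO*5 + EQ*4 + ILF*10 + EIF*7
UFP = 15*4 + 9*5 + 2*4 + 6*10 + 4*7
UFP = 60 + 45 + 8 + 60 + 28
UFP = 201

201


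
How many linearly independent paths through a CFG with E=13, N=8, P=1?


Formula: V(G) = E - N + 2P
V(G) = 13 - 8 + 2*1
V(G) = 5 + 2
V(G) = 7

7


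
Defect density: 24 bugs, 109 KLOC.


Defect density = defects / KLOC
Defect density = 24 / 109
Defect density = 0.22 defects/KLOC

0.22 defects/KLOC


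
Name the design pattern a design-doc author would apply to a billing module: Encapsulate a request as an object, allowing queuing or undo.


This matches the Command pattern

Command


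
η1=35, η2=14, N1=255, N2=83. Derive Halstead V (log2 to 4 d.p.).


Formula: V = N * log2(η), where N = N1 + N2 and η = η1 + η2
η = 35 + 14 = 49
N = 255 + 83 = 338
log2(49) ≈ 5.6147
V = 338 * 5.6147 = 1897.77

1897.77


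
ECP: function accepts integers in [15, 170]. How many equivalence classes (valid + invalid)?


Valid range: [15, 170]
Class 1: x < 15 — invalid
Class 2: 15 ≤ x ≤ 170 — valid
Class 3: x > 170 — invalid
Total equivalence classes: 3

3 equivalence classes


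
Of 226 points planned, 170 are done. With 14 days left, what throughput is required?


Formula: Required rate = Remaining points / Days left
Remaining = 226 - 170 = 56 points
Required rate = 56 / 14 = 4.0 points/day

4.0 points/day


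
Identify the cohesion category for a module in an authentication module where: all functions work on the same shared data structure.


Reasoning: Functions share data
Type: Communicational cohesion

Communicational cohesion


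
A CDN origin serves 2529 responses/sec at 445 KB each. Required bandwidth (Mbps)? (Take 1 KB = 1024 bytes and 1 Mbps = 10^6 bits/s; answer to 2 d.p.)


Formula: Mbps = payload_bytes * RPS * 8 / 1e6
Payload per request = 445 KB = 445 * 1024 = 455680 bytes
Total bytes/sec = 455680 * 2529 = 1152414720
Total bits/sec = 1152414720 * 8 = 9219317760
Mbps = 9219317760 / 1e6 = 9219.32

9219.32 Mbps


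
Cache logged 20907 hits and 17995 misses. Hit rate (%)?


Formula: hit rate = hits / (hits + misses) * 100
hit rate = 20907 / (20907 + 17995) * 100
hit rate = 20907 / 38902 * 100
hit rate = 53.74%

53.74%


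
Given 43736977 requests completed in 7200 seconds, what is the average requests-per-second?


Formula: throughput = requests / seconds
throughput = 43736977 / 7200
throughput = 6074.58 requests/second

6074.58 requests/second


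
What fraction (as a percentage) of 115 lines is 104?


Coverage = covered / total * 100
Coverage = 104 / 115 * 100
Coverage = 90.43%

90.43%


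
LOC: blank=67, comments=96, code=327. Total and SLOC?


Total LOC = blank + comment + code
Total LOC = 67 + 96 + 327 = 490
SLOC (source only) = code = 327

Total LOC: 490, SLOC: 327


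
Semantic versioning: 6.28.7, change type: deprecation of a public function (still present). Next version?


Current: 6.28.7
Change category: 'deprecation of a public function (still present)' → minor bump
SemVer rule: minor bump → increment MINOR, reset PATCH to 0 (MAJOR unchanged)
New: 6.29.0

6.29.0


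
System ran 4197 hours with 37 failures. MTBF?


Formula: MTBF = Total operating time / Number of failures
MTBF = 4197 / 37
MTBF = 113.43 hours

113.43 hours


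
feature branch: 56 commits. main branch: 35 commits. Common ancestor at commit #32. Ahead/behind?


Common ancestor: commit #32
feature commits after divergence: 56 - 32 = 24
main commits after divergence: 35 - 32 = 3
feature is 24 commits ahead of main
main is 3 commits ahead of feature

feature ahead: 24, main ahead: 3


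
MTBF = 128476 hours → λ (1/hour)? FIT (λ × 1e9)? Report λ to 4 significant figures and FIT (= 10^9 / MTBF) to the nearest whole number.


Formula: λ = 1 / MTBF; FIT = λ × 1e9 = 1e9 / MTBF
λ = 1 / 128476 ≈ 7.784e-06 failures/hour
FIT = 1e9 / 128476 ≈ 7784 failures per 1e9 hours (nearest whole number)

λ = 7.784e-06 /h, FIT = 7784


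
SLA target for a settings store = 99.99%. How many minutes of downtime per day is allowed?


Formula: allowed downtime = period * (100 - SLA) / 100
Period (day) = 1440 minutes
Unavailability fraction = (100 - 99.99) / 100
Allowed downtime = 1440 * (100 - 99.99) / 100
Allowed downtime = 0.144 minutes

0.144 minutes


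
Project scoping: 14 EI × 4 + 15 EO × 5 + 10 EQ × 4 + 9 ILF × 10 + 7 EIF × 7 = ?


UFP = EI*4 + EO*5 + EQ*4 + ILF*10 + EIF*7
UFP = 14*4 + 15*5 + 10*4 + 9*10 + 7*7
UFP = 56 + 75 + 40 + 90 + 49
UFP = 310

310


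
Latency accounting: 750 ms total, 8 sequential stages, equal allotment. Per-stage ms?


Formula: per_stage = total_budget / stages
per_stage = 750 / 8
per_stage = 93.75 ms

93.75 ms


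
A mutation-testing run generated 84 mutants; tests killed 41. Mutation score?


Mutation score = killed / total * 100
Mutation score = 41 / 84 * 100
Mutation score = 48.81%

48.81%


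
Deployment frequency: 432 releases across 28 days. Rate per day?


Formula: deployments per day = releases / days
= 432 / 28
= 15.429 deploys/day
(equivalently, 108.0 deploys/week)

15.429 deploys/day


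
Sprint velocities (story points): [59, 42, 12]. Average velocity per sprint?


Formula: Avg velocity = Total points / Number of sprints
Points: [59, 42, 12]
Sum = 59 + 42 + 12 = 113
Avg velocity = 113 / 3 = 37.67 points/sprint

37.67 points/sprint


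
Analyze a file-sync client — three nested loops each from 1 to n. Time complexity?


Reasoning: three levels of nesting over n
Complexity: O(n^3)

O(n^3)


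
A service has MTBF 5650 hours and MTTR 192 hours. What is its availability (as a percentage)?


Availability = MTBF / (MTBF + MTTR)
Availability = 5650 / (5650 + 192)
Availability = 5650 / 5842
Availability = 96.7135%

96.7135%


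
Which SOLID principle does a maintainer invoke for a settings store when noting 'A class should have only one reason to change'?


This describes the Single Responsibility Principle (SRP)

Single Responsibility Principle (SRP)


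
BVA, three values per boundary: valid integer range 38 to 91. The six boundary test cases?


Range: [38, 91]
Boundaries: just below min, min, min+1, max-1, max, just above max
Values: [37, 38, 39, 90, 91, 92]

[37, 38, 39, 90, 91, 92]


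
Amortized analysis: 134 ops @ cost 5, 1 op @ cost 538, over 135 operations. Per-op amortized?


Formula: Amortized cost = Total cost / Operations
Total cost = (134 * 5) + (1 * 538)
Total cost = 670 + 538 = 1208
Amortized = 1208 / 135 = 8.9481

8.9481
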